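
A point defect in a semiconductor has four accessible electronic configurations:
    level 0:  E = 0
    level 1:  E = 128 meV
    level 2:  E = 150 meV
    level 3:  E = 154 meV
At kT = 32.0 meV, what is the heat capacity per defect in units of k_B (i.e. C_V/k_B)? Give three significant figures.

0.638

Eᵢ/kT = 0, 4.0000, 4.6875, 4.8125.
Z = Σ e^(−Eᵢ/kT) = e^(−0) + e^(−4.0000) + e^(−4.6875) + e^(−4.8125) = 1.0000 + 0.018316 + 0.0092097 + 0.0081275 = 1.0357.
⟨E⟩ = 4.8060 meV, ⟨E²⟩ = 675.93 meV².
C_V/k_B = (⟨E²⟩ − ⟨E⟩²)/(kT)² = (675.93 − 23.098)/1024.0 = 0.638.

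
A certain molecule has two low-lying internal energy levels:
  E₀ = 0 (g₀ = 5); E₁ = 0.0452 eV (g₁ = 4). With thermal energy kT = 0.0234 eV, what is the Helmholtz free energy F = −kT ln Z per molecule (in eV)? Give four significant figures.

-0.04023 eV

Eᵢ/kT = 0, 1.93162.
Z = Σ gᵢe^(−Eᵢ/kT) = 5·e^(−0) + 4·e^(−1.93162) = 5.00000 + 0.579653 = 5.57965.
F = −kT ln Z = −0.0234 × ln(5.57965) = −0.0234 × 1.71913 = -0.04023 eV.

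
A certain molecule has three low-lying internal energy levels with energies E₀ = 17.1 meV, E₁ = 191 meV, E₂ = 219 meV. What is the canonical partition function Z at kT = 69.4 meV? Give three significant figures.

Eᵢ/kT = 0.24640, 2.7522, 3.1556.
Z = Σ e^(−Eᵢ/kT) = e^(−0.24640) + e^(−2.7522) + e^(−3.1556) = 0.78161 + 0.063787 + 0.042613 = 0.88801.

Z = 0.888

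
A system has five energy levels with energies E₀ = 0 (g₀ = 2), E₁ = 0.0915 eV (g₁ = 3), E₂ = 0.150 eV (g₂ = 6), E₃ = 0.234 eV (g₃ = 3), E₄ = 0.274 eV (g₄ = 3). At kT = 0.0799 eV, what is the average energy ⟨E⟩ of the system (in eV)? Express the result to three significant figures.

Eᵢ/kT = 0, 1.1452, 1.8773, 2.9287, 3.4293.
Z = Σ gᵢe^(−Eᵢ/kT) = 2·e^(−0) + 3·e^(−1.1452) + 6·e^(−1.8773) + 3·e^(−2.9287) + 3·e^(−3.4293) = 2.0000 + 0.95448 + 0.91802 + 0.16040 + 0.097229 = 4.1301.
⟨E⟩ = Σ Eᵢ gᵢe^(−Eᵢ/kT) / Z = (0·2.0000 + 0.0915·0.95448 + 0.150·0.91802 + 0.234·0.16040 + 0.274·0.097229) / 4.1301 = 0.0700 eV.

0.0700 eV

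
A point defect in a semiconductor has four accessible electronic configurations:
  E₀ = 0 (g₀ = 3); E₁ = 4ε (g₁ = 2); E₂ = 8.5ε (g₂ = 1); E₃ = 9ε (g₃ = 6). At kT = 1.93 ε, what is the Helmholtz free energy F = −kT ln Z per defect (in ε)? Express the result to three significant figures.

-2.32 ε

Eᵢ/kT = 0, 2.0725, 4.4041, 4.6632.
Z = Σ gᵢe^(−Eᵢ/kT) = 3·e^(−0) + 2·e^(−2.0725) + 1·e^(−4.4041) + 6·e^(−4.6632) = 3.0000 + 0.25174 + 0.012227 + 0.056617 = 3.3206.
F = −kT ln Z = −1.93 × ln(3.3206) = −1.93 × 1.2001 = -2.32 ε.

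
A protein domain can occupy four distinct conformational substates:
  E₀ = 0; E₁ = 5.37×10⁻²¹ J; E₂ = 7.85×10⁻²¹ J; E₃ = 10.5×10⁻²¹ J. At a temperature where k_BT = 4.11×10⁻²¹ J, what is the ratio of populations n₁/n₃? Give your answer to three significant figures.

n₁/n₃ = exp[−(E₁−E₃)/kT] = exp(−(-5.13 ×10⁻²¹ J)/(4.11 ×10⁻²¹ J)) = exp(1.2482) = 3.48.

3.48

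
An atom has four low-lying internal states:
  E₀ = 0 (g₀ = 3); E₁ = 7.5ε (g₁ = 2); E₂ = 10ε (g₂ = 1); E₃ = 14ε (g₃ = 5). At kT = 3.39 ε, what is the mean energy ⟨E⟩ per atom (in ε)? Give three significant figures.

0.982 ε

Eᵢ/kT = 0, 2.2124, 2.9499, 4.1298.
Z = Σ gᵢe^(−Eᵢ/kT) = 3·e^(−0) + 2·e^(−2.2124) + 1·e^(−2.9499) + 5·e^(−4.1298) = 3.0000 + 0.21888 + 0.052345 + 0.080430 = 3.3517.
⟨E⟩ = Σ Eᵢ gᵢe^(−Eᵢ/kT) / Z = (0·3.0000 + 7.5·0.21888 + 10·0.052345 + 14·0.080430) / 3.3517 = 0.982 ε.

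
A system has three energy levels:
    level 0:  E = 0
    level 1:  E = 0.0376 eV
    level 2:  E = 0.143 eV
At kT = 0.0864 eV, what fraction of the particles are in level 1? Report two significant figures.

0.35

Eᵢ/kT = 0, 0.4352, 1.655.
Z = Σ e^(−Eᵢ/kT) = e^(−0) + e^(−0.4352) + e^(−1.655) = 1.000 + 0.6471 + 0.1911 = 1.838.
P₁ = e^(−E₁/kT) / Z = 0.6471/1.838 = 0.35.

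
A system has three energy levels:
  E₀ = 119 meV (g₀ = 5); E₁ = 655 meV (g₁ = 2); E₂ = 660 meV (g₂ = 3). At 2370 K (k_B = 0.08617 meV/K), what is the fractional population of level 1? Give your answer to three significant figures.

0.0271

k_BT = 0.08617 × 2370 K = 204.22 meV.
Eᵢ/kT = 0.58270, 3.2073, 3.2318.
Z = Σ gᵢe^(−Eᵢ/kT) = 5·e^(−0.58270) + 2·e^(−3.2073) + 3·e^(−3.2318) = 2.7919 + 0.080931 + 0.11846 = 2.9913.
P₁ = g₁ e^(−E₁/kT) / Z = 0.080931/2.9913 = 0.0271.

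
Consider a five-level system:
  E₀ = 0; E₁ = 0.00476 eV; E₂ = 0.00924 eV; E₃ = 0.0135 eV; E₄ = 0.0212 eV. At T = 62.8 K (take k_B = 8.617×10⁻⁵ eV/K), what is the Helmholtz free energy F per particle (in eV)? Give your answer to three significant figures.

-0.00287 eV

k_BT = 8.617×10⁻⁵ × 62.8 K = 0.0054115 eV.
Eᵢ/kT = 0, 0.87961, 1.7075, 2.4947, 3.9176.
Z = Σ e^(−Eᵢ/kT) = e^(−0) + e^(−0.87961) + e^(−1.7075) + e^(−2.4947) + e^(−3.9176) = 1.0000 + 0.41494 + 0.18132 + 0.082521 + 0.019889 = 1.6987.
F = −kT ln Z = −0.0054115 × ln(1.6987) = −0.0054115 × 0.52986 = -0.00287 eV.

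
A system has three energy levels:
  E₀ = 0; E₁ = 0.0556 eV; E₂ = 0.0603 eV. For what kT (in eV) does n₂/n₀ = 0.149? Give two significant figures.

n₂/n₀ = exp[−(E₂−E₀)/kT] = 0.149.
⇒ (E₂−E₀)/kT = ln(1/0.149) = ln(6.711) = 1.904.
kT = 0.0603 eV / 1.904 = 0.032 eV.

0.032 eV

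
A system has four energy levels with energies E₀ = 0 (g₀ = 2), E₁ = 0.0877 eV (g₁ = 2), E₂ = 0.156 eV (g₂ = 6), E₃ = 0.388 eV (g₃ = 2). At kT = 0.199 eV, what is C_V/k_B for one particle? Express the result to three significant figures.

Eᵢ/kT = 0, 0.44070, 0.78392, 1.9497.
Z = Σ gᵢe^(−Eᵢ/kT) = 2·e^(−0) + 2·e^(−0.44070) + 6·e^(−0.78392) + 2·e^(−1.9497) = 2.0000 + 1.2872 + 2.7397 + 0.28463 = 6.3115.
⟨E⟩ = 0.10310 eV, ⟨E²⟩ = 0.018921 eV².
C_V/k_B = (⟨E²⟩ − ⟨E⟩²)/(kT)² = (0.018921 − 0.010630)/0.039601 = 0.209.

0.209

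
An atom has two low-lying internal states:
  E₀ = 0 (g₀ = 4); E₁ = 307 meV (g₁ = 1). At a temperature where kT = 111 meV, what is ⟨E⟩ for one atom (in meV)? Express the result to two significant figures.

Eᵢ/kT = 0, 2.766.
Z = Σ gᵢe^(−Eᵢ/kT) = 4·e^(−0) + 1·e^(−2.766) = 4.000 + 0.06291 = 4.063.
⟨E⟩ = Σ Eᵢ gᵢe^(−Eᵢ/kT) / Z = (0·4.000 + 307·0.06291) / 4.063 = 4.8 meV.

4.8 meV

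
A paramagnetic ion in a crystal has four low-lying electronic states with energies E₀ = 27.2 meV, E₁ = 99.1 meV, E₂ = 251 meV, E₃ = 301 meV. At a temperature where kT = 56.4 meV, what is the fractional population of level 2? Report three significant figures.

Eᵢ/kT = 0.48227, 1.7571, 4.4504, 5.3369.
Z = Σ e^(−Eᵢ/kT) = e^(−0.48227) + e^(−1.7571) + e^(−4.4504) + e^(−5.3369) = 0.61738 + 0.17254 + 0.011674 + 0.0048108 = 0.80640.
P₂ = e^(−E₂/kT) / Z = 0.011674/0.80640 = 0.0145.

0.0145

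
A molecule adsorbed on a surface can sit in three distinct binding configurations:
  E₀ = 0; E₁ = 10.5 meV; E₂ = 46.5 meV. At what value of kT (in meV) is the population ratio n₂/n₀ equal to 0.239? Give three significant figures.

32.5 meV

n₂/n₀ = exp[−(E₂−E₀)/kT] = 0.239.
⇒ (E₂−E₀)/kT = ln(1/0.239) = ln(4.1841) = 1.4313.
kT = 46.5 meV / 1.4313 = 32.5 meV.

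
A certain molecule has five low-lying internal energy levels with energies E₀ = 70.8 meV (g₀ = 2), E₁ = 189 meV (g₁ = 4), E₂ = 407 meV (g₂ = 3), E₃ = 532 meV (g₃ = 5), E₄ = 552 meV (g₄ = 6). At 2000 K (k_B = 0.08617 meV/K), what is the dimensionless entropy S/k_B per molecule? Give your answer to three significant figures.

k_BT = 0.08617 × 2000 K = 172.34 meV.
Eᵢ/kT = 0.41082, 1.0967, 2.3616, 3.0869, 3.2030.
Z = Σ gᵢe^(−Eᵢ/kT) = 2·e^(−0.41082) + 4·e^(−1.0967) + 3·e^(−2.3616) + 5·e^(−3.0869) + 6·e^(−3.2030) = 1.3262 + 1.3359 + 0.28281 + 0.22822 + 0.24384 = 3.4170.
⟨E⟩ = Σ EᵢPᵢ = 209.98 meV.
S/k_B = ln Z + ⟨E⟩/kT = ln(3.4170) + 209.98/172.34 = 1.2288 + 1.2184 = 2.45.

2.45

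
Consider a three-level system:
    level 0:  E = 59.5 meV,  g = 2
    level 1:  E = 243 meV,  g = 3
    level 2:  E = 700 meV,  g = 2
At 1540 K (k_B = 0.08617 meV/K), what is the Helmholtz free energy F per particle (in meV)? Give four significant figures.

k_BT = 0.08617 × 1540 K = 132.702 meV.
Eᵢ/kT = 0.448373, 1.83117, 5.27498.
Z = Σ gᵢe^(−Eᵢ/kT) = 2·e^(−0.448373) + 3·e^(−1.83117) + 2·e^(−5.27498) = 1.27733 + 0.480678 + 0.0102361 = 1.76824.
F = −kT ln Z = −132.702 × ln(1.76824) = −132.702 × 0.569985 = -75.64 meV.

-75.64 meV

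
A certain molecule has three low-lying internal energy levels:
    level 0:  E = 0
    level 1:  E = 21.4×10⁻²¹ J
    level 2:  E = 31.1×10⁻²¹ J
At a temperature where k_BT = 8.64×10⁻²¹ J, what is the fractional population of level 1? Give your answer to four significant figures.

0.07559

Eᵢ/kT = 0, 2.47685, 3.59954.
Z = Σ e^(−Eᵢ/kT) = e^(−0) + e^(−2.47685) + e^(−3.59954) = 1.00000 + 0.0840074 + 0.0273363 = 1.11134.
P₁ = e^(−E₁/kT) / Z = 0.0840074/1.11134 = 0.07559.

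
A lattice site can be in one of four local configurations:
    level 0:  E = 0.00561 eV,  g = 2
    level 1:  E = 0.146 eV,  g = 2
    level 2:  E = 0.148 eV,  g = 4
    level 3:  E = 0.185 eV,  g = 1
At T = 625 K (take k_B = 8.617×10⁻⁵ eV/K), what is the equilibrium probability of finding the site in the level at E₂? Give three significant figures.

0.115

k_BT = 8.617×10⁻⁵ × 625 K = 0.053856 eV.
Eᵢ/kT = 0.10417, 2.7109, 2.7481, 3.4351.
Z = Σ gᵢe^(−Eᵢ/kT) = 2·e^(−0.10417) + 2·e^(−2.7109) + 4·e^(−2.7481) + 1·e^(−3.4351) = 1.8021 + 0.13295 + 0.25620 + 0.032222 = 2.2235.
P₂ = g₂ e^(−E₂/kT) / Z = 0.25620/2.2235 = 0.115.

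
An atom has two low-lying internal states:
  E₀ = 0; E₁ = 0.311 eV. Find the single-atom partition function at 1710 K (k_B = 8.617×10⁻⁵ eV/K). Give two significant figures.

Z = 1.1

k_BT = 8.617×10⁻⁵ × 1710 K = 0.1474 eV.
Eᵢ/kT = 0, 2.110.
Z = Σ e^(−Eᵢ/kT) = e^(−0) + e^(−2.110) = 1.000 + 0.1212 = 1.121.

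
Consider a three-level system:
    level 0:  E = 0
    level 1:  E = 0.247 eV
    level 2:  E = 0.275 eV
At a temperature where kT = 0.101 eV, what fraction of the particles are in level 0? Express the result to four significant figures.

Eᵢ/kT = 0, 2.44554, 2.72277.
Z = Σ e^(−Eᵢ/kT) = e^(−0) + e^(−2.44554) + e^(−2.72277) = 1.00000 + 0.0866793 + 0.0656925 = 1.15237.
P₀ = e^(−E₀/kT) / Z = 1.00000/1.15237 = 0.8678.

0.8678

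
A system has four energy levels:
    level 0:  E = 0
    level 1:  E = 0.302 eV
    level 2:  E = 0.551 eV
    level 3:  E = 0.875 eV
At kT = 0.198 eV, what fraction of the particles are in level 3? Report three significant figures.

0.00933

Eᵢ/kT = 0, 1.5253, 2.7828, 4.4192.
Z = Σ e^(−Eᵢ/kT) = e^(−0) + e^(−1.5253) + e^(−2.7828) + e^(−4.4192) = 1.0000 + 0.21756 + 0.061865 + 0.012044 = 1.2915.
P₃ = e^(−E₃/kT) / Z = 0.012044/1.2915 = 0.00933.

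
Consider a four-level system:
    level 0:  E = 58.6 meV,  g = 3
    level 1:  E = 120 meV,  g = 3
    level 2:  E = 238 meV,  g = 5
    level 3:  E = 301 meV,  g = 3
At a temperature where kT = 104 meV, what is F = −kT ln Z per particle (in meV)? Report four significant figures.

Eᵢ/kT = 0.563462, 1.15385, 2.28846, 2.89423.
Z = Σ gᵢe^(−Eᵢ/kT) = 3·e^(−0.563462) + 3·e^(−1.15385) + 5·e^(−2.28846) + 3·e^(−2.89423) = 1.70770 + 0.946260 + 0.507113 + 0.166025 = 3.32710.
F = −kT ln Z = −104 × ln(3.32710) = −104 × 1.20210 = -125.0 meV.

-125.0 meV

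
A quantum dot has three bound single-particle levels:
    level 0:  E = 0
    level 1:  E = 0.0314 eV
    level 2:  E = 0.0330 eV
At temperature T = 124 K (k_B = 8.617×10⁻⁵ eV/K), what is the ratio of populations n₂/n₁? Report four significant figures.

k_BT = 8.617×10⁻⁵ × 124 K = 0.0106851 eV.
n₂/n₁ = exp[−(E₂−E₁)/kT] = exp(−(0.0016 eV)/(0.0106851 eV)) = exp(-0.149741) = 0.8609.

0.8609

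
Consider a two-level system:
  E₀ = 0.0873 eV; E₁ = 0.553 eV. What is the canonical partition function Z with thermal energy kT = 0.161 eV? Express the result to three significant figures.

Eᵢ/kT = 0.54224, 3.4348.
Z = Σ e^(−Eᵢ/kT) = e^(−0.54224) + e^(−3.4348) = 0.58144 + 0.032232 = 0.61367.

Z = 0.614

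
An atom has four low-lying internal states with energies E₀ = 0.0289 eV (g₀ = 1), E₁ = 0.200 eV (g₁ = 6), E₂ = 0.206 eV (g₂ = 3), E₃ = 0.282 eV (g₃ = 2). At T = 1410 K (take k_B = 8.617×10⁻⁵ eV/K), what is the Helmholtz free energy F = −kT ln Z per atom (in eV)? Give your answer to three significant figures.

k_BT = 8.617×10⁻⁵ × 1410 K = 0.12150 eV.
Eᵢ/kT = 0.23786, 1.6461, 1.6955, 2.3210.
Z = Σ gᵢe^(−Eᵢ/kT) = 1·e^(−0.23786) + 6·e^(−1.6461) + 3·e^(−1.6955) + 2·e^(−2.3210) = 0.78831 + 1.1568 + 0.55052 + 0.19635 = 2.6920.
F = −kT ln Z = −0.12150 × ln(2.6920) = −0.12150 × 0.99028 = -0.120 eV.

-0.120 eV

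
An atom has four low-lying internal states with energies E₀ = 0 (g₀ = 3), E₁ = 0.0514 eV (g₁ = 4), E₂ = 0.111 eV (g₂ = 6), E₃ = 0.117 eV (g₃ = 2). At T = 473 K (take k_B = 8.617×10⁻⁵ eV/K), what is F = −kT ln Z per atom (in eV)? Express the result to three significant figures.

-0.0626 eV

k_BT = 8.617×10⁻⁵ × 473 K = 0.040758 eV.
Eᵢ/kT = 0, 1.2611, 2.7234, 2.8706.
Z = Σ gᵢe^(−Eᵢ/kT) = 3·e^(−0) + 4·e^(−1.2611) + 6·e^(−2.7234) + 2·e^(−2.8706) = 3.0000 + 1.1334 + 0.39391 + 0.11333 = 4.6406.
F = −kT ln Z = −0.040758 × ln(4.6406) = −0.040758 × 1.5348 = -0.0626 eV.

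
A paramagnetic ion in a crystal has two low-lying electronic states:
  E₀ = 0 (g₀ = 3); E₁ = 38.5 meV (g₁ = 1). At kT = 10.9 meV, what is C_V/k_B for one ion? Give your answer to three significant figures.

0.119

Eᵢ/kT = 0, 3.5321.
Z = Σ gᵢe^(−Eᵢ/kT) = 3·e^(−0) + 1·e^(−3.5321) = 3.0000 + 0.029243 = 3.0292.
⟨E⟩ = 0.37167 meV, ⟨E²⟩ = 14.309 meV².
C_V/k_B = (⟨E²⟩ − ⟨E⟩²)/(kT)² = (14.309 − 0.13814)/118.81 = 0.119.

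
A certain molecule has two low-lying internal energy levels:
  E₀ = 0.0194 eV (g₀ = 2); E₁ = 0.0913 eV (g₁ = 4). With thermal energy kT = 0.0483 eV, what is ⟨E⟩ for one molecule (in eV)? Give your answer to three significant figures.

Eᵢ/kT = 0.40166, 1.8903.
Z = Σ gᵢe^(−Eᵢ/kT) = 2·e^(−0.40166) + 4·e^(−1.8903) = 1.3384 + 0.60411 = 1.9425.
⟨E⟩ = Σ Eᵢ gᵢe^(−Eᵢ/kT) / Z = (0.0194·1.3384 + 0.0913·0.60411) / 1.9425 = 0.0418 eV.

0.0418 eV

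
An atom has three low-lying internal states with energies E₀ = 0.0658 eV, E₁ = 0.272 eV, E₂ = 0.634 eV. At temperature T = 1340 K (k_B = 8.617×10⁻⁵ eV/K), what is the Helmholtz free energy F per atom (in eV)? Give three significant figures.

0.0472 eV

k_BT = 8.617×10⁻⁵ × 1340 K = 0.11547 eV.
Eᵢ/kT = 0.56984, 2.3556, 5.4906.
Z = Σ e^(−Eᵢ/kT) = e^(−0.56984) + e^(−2.3556) + e^(−5.4906) = 0.56562 + 0.094837 + 0.0041254 = 0.66458.
F = −kT ln Z = −0.11547 × ln(0.66458) = −0.11547 × -0.40860 = 0.0472 eV.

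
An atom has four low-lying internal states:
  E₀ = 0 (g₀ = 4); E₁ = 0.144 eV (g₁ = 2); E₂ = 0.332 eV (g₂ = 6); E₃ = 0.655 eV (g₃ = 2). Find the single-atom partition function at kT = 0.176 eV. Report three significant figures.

Eᵢ/kT = 0, 0.81818, 1.8864, 3.7216.
Z = Σ gᵢe^(−Eᵢ/kT) = 4·e^(−0) + 2·e^(−0.81818) + 6·e^(−1.8864) + 2·e^(−3.7216) = 4.0000 + 0.88247 + 0.90970 + 0.048390 = 5.8406.

Z = 5.84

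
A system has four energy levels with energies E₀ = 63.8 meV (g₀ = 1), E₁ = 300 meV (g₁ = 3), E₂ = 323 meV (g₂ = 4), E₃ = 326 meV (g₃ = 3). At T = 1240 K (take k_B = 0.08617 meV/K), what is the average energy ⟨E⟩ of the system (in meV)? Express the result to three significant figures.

186 meV

k_BT = 0.08617 × 1240 K = 106.85 meV.
Eᵢ/kT = 0.59710, 2.8077, 3.0229, 3.0510.
Z = Σ gᵢe^(−Eᵢ/kT) = 1·e^(−0.59710) + 3·e^(−2.8077) + 4·e^(−3.0229) + 3·e^(−3.0510) = 0.55041 + 0.18103 + 0.19464 + 0.14193 = 1.0680.
⟨E⟩ = Σ Eᵢ gᵢe^(−Eᵢ/kT) / Z = (63.8·0.55041 + 300·0.18103 + 323·0.19464 + 326·0.14193) / 1.0680 = 186 meV.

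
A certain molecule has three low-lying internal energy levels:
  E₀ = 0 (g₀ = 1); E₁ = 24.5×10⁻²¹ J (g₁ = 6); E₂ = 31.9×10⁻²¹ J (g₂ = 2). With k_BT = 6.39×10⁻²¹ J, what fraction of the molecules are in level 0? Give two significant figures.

0.87

Eᵢ/kT = 0, 3.834, 4.992.
Z = Σ gᵢe^(−Eᵢ/kT) = 1·e^(−0) + 6·e^(−3.834) + 2·e^(−4.992) = 1.000 + 0.1297 + 0.01358 = 1.143.
P₀ = g₀ e^(−E₀/kT) / Z = 1.000/1.143 = 0.87.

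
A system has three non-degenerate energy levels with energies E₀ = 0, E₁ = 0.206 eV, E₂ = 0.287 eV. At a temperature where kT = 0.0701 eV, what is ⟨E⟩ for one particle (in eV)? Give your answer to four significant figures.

0.01467 eV

Eᵢ/kT = 0, 2.93866, 4.09415.
Z = Σ e^(−Eᵢ/kT) = e^(−0) + e^(−2.93866) + e^(−4.09415) = 1.00000 + 0.0529366 + 0.0166699 = 1.06961.
⟨E⟩ = Σ Eᵢ e^(−Eᵢ/kT) / Z = (0·1.00000 + 0.206·0.0529366 + 0.287·0.0166699) / 1.06961 = 0.01467 eV.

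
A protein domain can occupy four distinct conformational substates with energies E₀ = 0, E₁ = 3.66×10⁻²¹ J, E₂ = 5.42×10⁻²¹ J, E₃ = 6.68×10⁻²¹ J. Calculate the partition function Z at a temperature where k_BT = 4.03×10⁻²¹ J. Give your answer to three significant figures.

Z = 1.85

Eᵢ/kT = 0, 0.90819, 1.3449, 1.6576.
Z = Σ e^(−Eᵢ/kT) = e^(−0) + e^(−0.90819) + e^(−1.3449) + e^(−1.6576) = 1.0000 + 0.40325 + 0.26057 + 0.19060 = 1.8544.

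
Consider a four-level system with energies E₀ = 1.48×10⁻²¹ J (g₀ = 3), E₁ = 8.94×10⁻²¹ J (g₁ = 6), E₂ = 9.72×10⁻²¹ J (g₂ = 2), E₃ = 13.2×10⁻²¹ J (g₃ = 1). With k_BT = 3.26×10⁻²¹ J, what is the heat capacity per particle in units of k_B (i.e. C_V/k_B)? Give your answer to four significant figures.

Eᵢ/kT = 0.453988, 2.74233, 2.98160, 4.04908.
Z = Σ gᵢe^(−Eᵢ/kT) = 3·e^(−0.453988) + 6·e^(−2.74233) + 2·e^(−2.98160) + 1·e^(−4.04908) = 1.90527 + 0.386520 + 0.101423 + 0.0174384 = 2.41065.
⟨E⟩ = 3.10759, ⟨E²⟩ = 19.7814.
C_V/k_B = (⟨E²⟩ − ⟨E⟩²)/(kT)² = (19.7814 − 9.65712)/10.6276 = 0.9526.

0.9526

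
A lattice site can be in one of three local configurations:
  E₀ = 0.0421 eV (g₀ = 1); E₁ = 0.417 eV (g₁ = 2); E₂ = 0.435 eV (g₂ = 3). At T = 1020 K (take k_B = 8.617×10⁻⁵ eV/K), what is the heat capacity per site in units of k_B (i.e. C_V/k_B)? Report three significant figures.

1.06

k_BT = 8.617×10⁻⁵ × 1020 K = 0.087893 eV.
Eᵢ/kT = 0.47899, 4.7444, 4.9492.
Z = Σ gᵢe^(−Eᵢ/kT) = 1·e^(−0.47899) + 2·e^(−4.7444) + 3·e^(−4.9492) = 0.61941 + 0.017401 + 0.021267 = 0.65808.
⟨E⟩ = 0.064710 eV, ⟨E²⟩ = 0.012381 eV².
C_V/k_B = (⟨E²⟩ − ⟨E⟩²)/(kT)² = (0.012381 − 0.0041874)/0.0077252 = 1.06.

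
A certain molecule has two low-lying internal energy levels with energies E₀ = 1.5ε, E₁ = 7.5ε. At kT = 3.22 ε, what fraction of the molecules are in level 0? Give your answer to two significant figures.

Eᵢ/kT = 0.4658, 2.329.
Z = Σ e^(−Eᵢ/kT) = e^(−0.4658) + e^(−2.329) = 0.6276 + 0.09739 = 0.7250.
P₀ = e^(−E₀/kT) / Z = 0.6276/0.7250 = 0.87.

0.87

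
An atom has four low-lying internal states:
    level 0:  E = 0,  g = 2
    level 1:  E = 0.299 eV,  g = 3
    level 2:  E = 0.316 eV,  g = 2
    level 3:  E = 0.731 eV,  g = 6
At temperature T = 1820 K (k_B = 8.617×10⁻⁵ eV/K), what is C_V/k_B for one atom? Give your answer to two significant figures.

1.1

k_BT = 8.617×10⁻⁵ × 1820 K = 0.1568 eV.
Eᵢ/kT = 0, 1.907, 2.015, 4.662.
Z = Σ gᵢe^(−Eᵢ/kT) = 2·e^(−0) + 3·e^(−1.907) + 2·e^(−2.015) + 6·e^(−4.662) = 2.000 + 0.4456 + 0.2666 + 0.05669 = 2.769.
⟨E⟩ = 0.09351 eV, ⟨E²⟩ = 0.03494 eV².
C_V/k_B = (⟨E²⟩ − ⟨E⟩²)/(kT)² = (0.03494 − 0.008744)/0.02459 = 1.1.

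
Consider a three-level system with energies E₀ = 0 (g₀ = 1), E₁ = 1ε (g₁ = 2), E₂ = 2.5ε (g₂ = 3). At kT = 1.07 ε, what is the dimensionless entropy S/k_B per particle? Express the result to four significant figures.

1.410

Eᵢ/kT = 0, 0.934579, 2.33645.
Z = Σ gᵢe^(−Eᵢ/kT) = 1·e^(−0) + 2·e^(−0.934579) + 3·e^(−2.33645) = 1.00000 + 0.785502 + 0.290011 = 2.07551.
⟨E⟩ = Σ EᵢPᵢ = 0.727787 ε.
S/k_B = ln Z + ⟨E⟩/kT = ln(2.07551) + 0.727787/1.07 = 0.730207 + 0.680175 = 1.410.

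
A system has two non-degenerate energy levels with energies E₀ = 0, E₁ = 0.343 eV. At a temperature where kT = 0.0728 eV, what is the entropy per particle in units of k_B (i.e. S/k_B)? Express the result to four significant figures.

0.05093

Eᵢ/kT = 0, 4.71154.
Z = Σ e^(−Eᵢ/kT) = e^(−0) + e^(−4.71154) = 1.00000 + 0.00899092 = 1.00899.
⟨E⟩ = Σ EᵢPᵢ = 0.00305641 eV.
S/k_B = ln Z + ⟨E⟩/kT = ln(1.00899) + 0.00305641/0.0728 = 0.00894983 + 0.0419837 = 0.05093.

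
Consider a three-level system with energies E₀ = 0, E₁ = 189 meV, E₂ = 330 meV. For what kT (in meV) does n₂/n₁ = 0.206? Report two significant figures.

89 meV

n₂/n₁ = exp[−(E₂−E₁)/kT] = 0.206.
⇒ (E₂−E₁)/kT = ln(1/0.206) = ln(4.854) = 1.580.
kT = 141 meV / 1.580 = 89 meV.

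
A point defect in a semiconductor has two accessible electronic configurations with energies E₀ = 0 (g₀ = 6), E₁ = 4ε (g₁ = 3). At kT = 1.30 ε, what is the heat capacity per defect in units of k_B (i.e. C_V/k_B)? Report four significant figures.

0.2085

Eᵢ/kT = 0, 3.07692.
Z = Σ gᵢe^(−Eᵢ/kT) = 6·e^(−0) + 3·e^(−3.07692) = 6.00000 + 0.138303 = 6.13830.
⟨E⟩ = 0.0901246 ε, ⟨E²⟩ = 0.360499 ε².
C_V/k_B = (⟨E²⟩ − ⟨E⟩²)/(kT)² = (0.360499 − 0.00812244)/1.69000 = 0.2085.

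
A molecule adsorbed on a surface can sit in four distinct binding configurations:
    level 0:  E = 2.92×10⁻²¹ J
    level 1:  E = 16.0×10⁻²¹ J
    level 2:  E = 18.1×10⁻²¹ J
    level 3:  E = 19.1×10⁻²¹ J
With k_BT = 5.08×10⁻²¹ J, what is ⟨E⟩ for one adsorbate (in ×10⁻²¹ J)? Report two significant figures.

Eᵢ/kT = 0.5748, 3.150, 3.563, 3.760.
Z = Σ e^(−Eᵢ/kT) = e^(−0.5748) + e^(−3.150) + e^(−3.563) + e^(−3.760) = 0.5628 + 0.04285 + 0.02835 + 0.02328 = 0.6573.
⟨E⟩ = Σ Eᵢ e^(−Eᵢ/kT) / Z = (2.92·0.5628 + 16.0·0.04285 + 18.1·0.02835 + 19.1·0.02328) / 0.6573 = 5.0 ×10⁻²¹ J.

5.0 ×10⁻²¹ J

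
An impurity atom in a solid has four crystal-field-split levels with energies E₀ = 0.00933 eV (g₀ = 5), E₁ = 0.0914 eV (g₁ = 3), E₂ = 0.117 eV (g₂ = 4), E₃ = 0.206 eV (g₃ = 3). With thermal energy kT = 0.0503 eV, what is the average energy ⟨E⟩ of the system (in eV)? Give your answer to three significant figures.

Eᵢ/kT = 0.18549, 1.8171, 2.3260, 4.0954.
Z = Σ gᵢe^(−Eᵢ/kT) = 5·e^(−0.18549) + 3·e^(−1.8171) + 4·e^(−2.3260) + 3·e^(−4.0954) = 4.1535 + 0.48749 + 0.39074 + 0.049947 = 5.0817.
⟨E⟩ = Σ Eᵢ gᵢe^(−Eᵢ/kT) / Z = (0.00933·4.1535 + 0.0914·0.48749 + 0.117·0.39074 + 0.206·0.049947) / 5.0817 = 0.0274 eV.

0.0274 eV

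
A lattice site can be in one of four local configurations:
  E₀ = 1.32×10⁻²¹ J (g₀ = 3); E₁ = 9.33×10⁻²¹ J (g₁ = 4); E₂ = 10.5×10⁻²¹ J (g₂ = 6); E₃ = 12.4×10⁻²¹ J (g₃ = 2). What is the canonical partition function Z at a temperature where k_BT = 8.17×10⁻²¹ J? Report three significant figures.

Z = 5.93

Eᵢ/kT = 0.16157, 1.1420, 1.2852, 1.5177.
Z = Σ gᵢe^(−Eᵢ/kT) = 3·e^(−0.16157) + 4·e^(−1.1420) + 6·e^(−1.2852) + 2·e^(−1.5177) = 2.5524 + 1.2767 + 1.6596 + 0.43843 = 5.9271.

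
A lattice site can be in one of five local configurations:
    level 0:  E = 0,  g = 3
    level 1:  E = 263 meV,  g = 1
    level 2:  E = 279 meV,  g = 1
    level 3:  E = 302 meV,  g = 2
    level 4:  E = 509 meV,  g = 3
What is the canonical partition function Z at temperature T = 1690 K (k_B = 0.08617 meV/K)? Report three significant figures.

k_BT = 0.08617 × 1690 K = 145.63 meV.
Eᵢ/kT = 0, 1.8059, 1.9158, 2.0737, 3.4952.
Z = Σ gᵢe^(−Eᵢ/kT) = 3·e^(−0) + 1·e^(−1.8059) + 1·e^(−1.9158) + 2·e^(−2.0737) + 3·e^(−3.4952) = 3.0000 + 0.16433 + 0.14722 + 0.25144 + 0.091028 = 3.6540.

Z = 3.65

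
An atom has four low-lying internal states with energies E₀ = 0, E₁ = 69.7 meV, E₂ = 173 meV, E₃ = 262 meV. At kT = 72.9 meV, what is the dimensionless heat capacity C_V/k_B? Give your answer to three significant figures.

Eᵢ/kT = 0, 0.95610, 2.3731, 3.5940.
Z = Σ e^(−Eᵢ/kT) = e^(−0) + e^(−0.95610) + e^(−2.3731) + e^(−3.5940) = 1.0000 + 0.38439 + 0.093191 + 0.027488 = 1.5051.
⟨E⟩ = 33.297 meV, ⟨E²⟩ = 4347.5 meV².
C_V/k_B = (⟨E²⟩ − ⟨E⟩²)/(kT)² = (4347.5 − 1108.7)/5314.4 = 0.609.

0.609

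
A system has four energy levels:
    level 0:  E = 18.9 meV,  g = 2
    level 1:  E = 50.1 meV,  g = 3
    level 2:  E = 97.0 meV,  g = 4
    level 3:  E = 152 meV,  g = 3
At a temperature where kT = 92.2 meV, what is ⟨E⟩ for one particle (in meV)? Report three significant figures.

63.8 meV

Eᵢ/kT = 0.20499, 0.54338, 1.0521, 1.6486.
Z = Σ gᵢe^(−Eᵢ/kT) = 2·e^(−0.20499) + 3·e^(−0.54338) + 4·e^(−1.0521) + 3·e^(−1.6486) = 1.6293 + 1.7423 + 1.3968 + 0.57696 = 5.3454.
⟨E⟩ = Σ Eᵢ gᵢe^(−Eᵢ/kT) / Z = (18.9·1.6293 + 50.1·1.7423 + 97.0·1.3968 + 152·0.57696) / 5.3454 = 63.8 meV.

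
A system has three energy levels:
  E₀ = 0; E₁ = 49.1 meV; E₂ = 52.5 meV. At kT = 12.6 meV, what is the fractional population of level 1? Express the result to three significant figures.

0.0196

Eᵢ/kT = 0, 3.8968, 4.1667.
Z = Σ e^(−Eᵢ/kT) = e^(−0) + e^(−3.8968) + e^(−4.1667) = 1.0000 + 0.020307 + 0.015503 = 1.0358.
P₁ = e^(−E₁/kT) / Z = 0.020307/1.0358 = 0.0196.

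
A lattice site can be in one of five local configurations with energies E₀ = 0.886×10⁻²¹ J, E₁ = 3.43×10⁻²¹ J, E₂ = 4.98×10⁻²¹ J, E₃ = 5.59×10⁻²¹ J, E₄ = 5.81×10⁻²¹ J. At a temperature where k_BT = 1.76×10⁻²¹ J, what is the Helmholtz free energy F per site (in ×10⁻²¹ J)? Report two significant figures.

Eᵢ/kT = 0.5034, 1.949, 2.830, 3.176, 3.301.
Z = Σ e^(−Eᵢ/kT) = e^(−0.5034) + e^(−1.949) + e^(−2.830) + e^(−3.176) + e^(−3.301) = 0.6045 + 0.1424 + 0.05901 + 0.04175 + 0.03685 = 0.8845.
F = −kT ln Z = −1.76 × ln(0.8845) = −1.76 × -0.1227 = 0.22 ×10⁻²¹ J.

0.22 ×10⁻²¹ J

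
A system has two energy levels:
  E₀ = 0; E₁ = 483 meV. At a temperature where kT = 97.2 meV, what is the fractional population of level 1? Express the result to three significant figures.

0.00690

Eᵢ/kT = 0, 4.9691.
Z = Σ e^(−Eᵢ/kT) = e^(−0) + e^(−4.9691) = 1.0000 + 0.0069494 = 1.0069.
P₁ = e^(−E₁/kT) / Z = 0.0069494/1.0069 = 0.00690.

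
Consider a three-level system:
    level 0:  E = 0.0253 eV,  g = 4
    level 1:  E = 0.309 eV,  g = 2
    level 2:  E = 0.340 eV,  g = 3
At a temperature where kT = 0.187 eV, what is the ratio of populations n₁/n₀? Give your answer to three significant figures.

0.110

n₁/n₀ = (g₁/g₀) exp[−(E₁−E₀)/kT] = (2/4) × exp(−(0.2837 eV)/(0.187 eV)) = (2/4) × exp(-1.5171) = 0.110.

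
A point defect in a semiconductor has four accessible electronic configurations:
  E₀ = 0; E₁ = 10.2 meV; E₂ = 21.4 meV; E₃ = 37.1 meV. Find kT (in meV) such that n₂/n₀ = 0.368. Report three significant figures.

n₂/n₀ = exp[−(E₂−E₀)/kT] = 0.368.
⇒ (E₂−E₀)/kT = ln(1/0.368) = ln(2.7174) = 0.99968.
kT = 21.4 meV / 0.99968 = 21.4 meV.

21.4 meV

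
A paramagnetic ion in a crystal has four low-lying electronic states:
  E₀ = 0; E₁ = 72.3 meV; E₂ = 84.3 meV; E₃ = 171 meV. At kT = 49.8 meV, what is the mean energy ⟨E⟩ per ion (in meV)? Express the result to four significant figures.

Eᵢ/kT = 0, 1.45181, 1.69277, 3.43373.
Z = Σ e^(−Eᵢ/kT) = e^(−0) + e^(−1.45181) + e^(−1.69277) + e^(−3.43373) = 1.00000 + 0.234146 + 0.184009 + 0.0322664 = 1.45042.
⟨E⟩ = Σ Eᵢ e^(−Eᵢ/kT) / Z = (0·1.00000 + 72.3·0.234146 + 84.3·0.184009 + 171·0.0322664) / 1.45042 = 26.17 meV.

26.17 meV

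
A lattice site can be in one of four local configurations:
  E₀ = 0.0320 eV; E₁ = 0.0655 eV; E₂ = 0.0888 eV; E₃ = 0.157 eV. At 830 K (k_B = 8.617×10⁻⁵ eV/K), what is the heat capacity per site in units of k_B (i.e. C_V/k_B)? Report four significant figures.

k_BT = 8.617×10⁻⁵ × 830 K = 0.0715211 eV.
Eᵢ/kT = 0.447420, 0.915814, 1.24159, 2.19516.
Z = Σ e^(−Eᵢ/kT) = e^(−0.447420) + e^(−0.915814) + e^(−1.24159) + e^(−2.19516) = 0.639275 + 0.400191 + 0.288924 + 0.111341 = 1.43973.
⟨E⟩ = 0.0623772 eV, ⟨E²⟩ = 0.00513588 eV².
C_V/k_B = (⟨E²⟩ − ⟨E⟩²)/(kT)² = (0.00513588 − 0.00389092)/0.00511527 = 0.2434.

0.2434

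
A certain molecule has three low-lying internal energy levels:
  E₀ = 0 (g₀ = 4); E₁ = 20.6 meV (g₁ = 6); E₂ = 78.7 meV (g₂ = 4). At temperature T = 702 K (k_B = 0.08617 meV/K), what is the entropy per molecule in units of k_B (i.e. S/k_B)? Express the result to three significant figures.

k_BT = 0.08617 × 702 K = 60.491 meV.
Eᵢ/kT = 0, 0.34055, 1.3010.
Z = Σ gᵢe^(−Eᵢ/kT) = 4·e^(−0) + 6·e^(−0.34055) + 4·e^(−1.3010) = 4.0000 + 4.2683 + 1.0890 = 9.3573.
⟨E⟩ = Σ EᵢPᵢ = 18.556 meV.
S/k_B = ln Z + ⟨E⟩/kT = ln(9.3573) + 18.556/60.491 = 2.2362 + 0.30676 = 2.54.

2.54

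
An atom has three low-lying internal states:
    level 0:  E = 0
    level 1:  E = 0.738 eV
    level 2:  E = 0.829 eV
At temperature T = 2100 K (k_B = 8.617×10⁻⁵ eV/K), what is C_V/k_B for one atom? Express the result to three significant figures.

0.471

k_BT = 8.617×10⁻⁵ × 2100 K = 0.18096 eV.
Eᵢ/kT = 0, 4.0782, 4.5811.
Z = Σ e^(−Eᵢ/kT) = e^(−0) + e^(−4.0782) + e^(−4.5811) = 1.0000 + 0.016938 + 0.010244 = 1.0272.
⟨E⟩ = 0.020437 eV, ⟨E²⟩ = 0.015835 eV².
C_V/k_B = (⟨E²⟩ − ⟨E⟩²)/(kT)² = (0.015835 − 0.00041767)/0.032747 = 0.471.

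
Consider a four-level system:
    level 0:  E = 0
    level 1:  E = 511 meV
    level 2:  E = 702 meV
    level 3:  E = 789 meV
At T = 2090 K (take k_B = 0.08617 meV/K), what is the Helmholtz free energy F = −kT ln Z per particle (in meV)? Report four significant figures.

k_BT = 0.08617 × 2090 K = 180.095 meV.
Eᵢ/kT = 0, 2.83739, 3.89794, 4.38102.
Z = Σ e^(−Eᵢ/kT) = e^(−0) + e^(−2.83739) + e^(−3.89794) + e^(−4.38102) = 1.00000 + 0.0585784 + 0.0202837 + 0.0125126 = 1.09137.
F = −kT ln Z = −180.095 × ln(1.09137) = −180.095 × 0.0874338 = -15.75 meV.

-15.75 meV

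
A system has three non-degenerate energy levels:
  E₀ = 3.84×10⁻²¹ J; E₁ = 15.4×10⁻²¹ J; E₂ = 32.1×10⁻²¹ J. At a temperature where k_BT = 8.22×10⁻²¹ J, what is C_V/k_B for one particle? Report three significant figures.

Eᵢ/kT = 0.46715, 1.8735, 3.9051.
Z = Σ e^(−Eᵢ/kT) = e^(−0.46715) + e^(−1.8735) + e^(−3.9051) = 0.62679 + 0.15359 + 0.020139 = 0.80052.
⟨E⟩ = 6.7689, ⟨E²⟩ = 82.970.
C_V/k_B = (⟨E²⟩ − ⟨E⟩²)/(kT)² = (82.970 − 45.818)/67.568 = 0.550.

0.550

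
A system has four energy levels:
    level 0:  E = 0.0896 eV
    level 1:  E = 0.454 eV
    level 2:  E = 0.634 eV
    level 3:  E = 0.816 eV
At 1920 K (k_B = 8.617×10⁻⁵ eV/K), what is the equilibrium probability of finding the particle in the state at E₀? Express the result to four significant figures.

k_BT = 8.617×10⁻⁵ × 1920 K = 0.165446 eV.
Eᵢ/kT = 0.541566, 2.74410, 3.83207, 4.93212.
Z = Σ e^(−Eᵢ/kT) = e^(−0.541566) + e^(−2.74410) + e^(−3.83207) + e^(−4.93212) = 0.581836 + 0.0643062 + 0.0216647 + 0.00721120 = 0.675018.
P₀ = e^(−E₀/kT) / Z = 0.581836/0.675018 = 0.8620.

0.8620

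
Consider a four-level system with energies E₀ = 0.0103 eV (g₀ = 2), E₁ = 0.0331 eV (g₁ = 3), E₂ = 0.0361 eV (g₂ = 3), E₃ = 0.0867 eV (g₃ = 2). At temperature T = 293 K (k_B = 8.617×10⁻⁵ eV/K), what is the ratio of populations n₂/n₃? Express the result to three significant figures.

11.1

k_BT = 8.617×10⁻⁵ × 293 K = 0.025248 eV.
n₂/n₃ = (g₂/g₃) exp[−(E₂−E₃)/kT] = (3/2) × exp(−(-0.0506 eV)/(0.025248 eV)) = (3/2) × exp(2.0041) = 11.1.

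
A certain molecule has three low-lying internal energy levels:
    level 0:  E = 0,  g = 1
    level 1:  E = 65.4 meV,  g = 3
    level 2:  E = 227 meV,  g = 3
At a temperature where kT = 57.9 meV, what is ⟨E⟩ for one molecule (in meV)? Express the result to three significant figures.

Eᵢ/kT = 0, 1.1295, 3.9206.
Z = Σ gᵢe^(−Eᵢ/kT) = 1·e^(−0) + 3·e^(−1.1295) + 3·e^(−3.9206) = 1.0000 + 0.96958 + 0.059488 = 2.0291.
⟨E⟩ = Σ Eᵢ gᵢe^(−Eᵢ/kT) / Z = (0·1.0000 + 65.4·0.96958 + 227·0.059488) / 2.0291 = 37.9 meV.

37.9 meV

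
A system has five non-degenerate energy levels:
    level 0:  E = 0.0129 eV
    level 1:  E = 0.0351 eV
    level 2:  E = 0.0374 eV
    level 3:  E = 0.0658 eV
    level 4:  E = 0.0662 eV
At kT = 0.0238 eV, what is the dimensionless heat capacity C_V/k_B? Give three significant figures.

0.529

Eᵢ/kT = 0.54202, 1.4748, 1.5714, 2.7647, 2.7815.
Z = Σ e^(−Eᵢ/kT) = e^(−0.54202) + e^(−1.4748) + e^(−1.5714) + e^(−2.7647) + e^(−2.7815) = 0.58157 + 0.22882 + 0.20775 + 0.062995 + 0.061946 = 1.1431.
⟨E⟩ = 0.027600 eV, ⟨E²⟩ = 0.0010616 eV².
C_V/k_B = (⟨E²⟩ − ⟨E⟩²)/(kT)² = (0.0010616 − 0.00076176)/0.00056644 = 0.529.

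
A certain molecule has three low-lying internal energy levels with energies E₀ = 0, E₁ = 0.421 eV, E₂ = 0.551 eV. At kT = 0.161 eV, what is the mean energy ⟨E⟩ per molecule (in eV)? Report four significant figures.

Eᵢ/kT = 0, 2.61491, 3.42236.
Z = Σ e^(−Eᵢ/kT) = e^(−0) + e^(−2.61491) + e^(−3.42236) = 1.00000 + 0.0731744 + 0.0326353 = 1.10581.
⟨E⟩ = Σ Eᵢ e^(−Eᵢ/kT) / Z = (0·1.00000 + 0.421·0.0731744 + 0.551·0.0326353) / 1.10581 = 0.04412 eV.

0.04412 eV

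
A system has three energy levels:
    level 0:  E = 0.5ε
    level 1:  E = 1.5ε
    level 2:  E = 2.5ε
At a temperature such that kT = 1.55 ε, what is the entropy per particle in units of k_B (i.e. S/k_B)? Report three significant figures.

0.973

Eᵢ/kT = 0.32258, 0.96774, 1.6129.
Z = Σ e^(−Eᵢ/kT) = e^(−0.32258) + e^(−0.96774) + e^(−1.6129) = 0.72428 + 0.37994 + 0.19931 = 1.3035.
⟨E⟩ = Σ EᵢPᵢ = 1.0973 ε.
S/k_B = ln Z + ⟨E⟩/kT = ln(1.3035) + 1.0973/1.55 = 0.26505 + 0.70794 = 0.973.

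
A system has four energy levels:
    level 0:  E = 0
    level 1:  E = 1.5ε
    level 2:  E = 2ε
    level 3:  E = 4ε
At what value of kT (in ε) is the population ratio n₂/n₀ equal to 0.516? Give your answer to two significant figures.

3.0 ε

n₂/n₀ = exp[−(E₂−E₀)/kT] = 0.516.
⇒ (E₂−E₀)/kT = ln(1/0.516) = ln(1.938) = 0.6617.
kT = 2ε / 0.6617 = 3.0 ε.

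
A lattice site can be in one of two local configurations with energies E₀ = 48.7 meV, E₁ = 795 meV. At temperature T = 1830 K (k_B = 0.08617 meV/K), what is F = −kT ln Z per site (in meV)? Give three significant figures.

k_BT = 0.08617 × 1830 K = 157.69 meV.
Eᵢ/kT = 0.30883, 5.0415.
Z = Σ e^(−Eᵢ/kT) = e^(−0.30883) + e^(−5.0415) = 0.73431 + 0.0064640 = 0.74077.
F = −kT ln Z = −157.69 × ln(0.74077) = −157.69 × -0.30007 = 47.3 meV.

47.3 meV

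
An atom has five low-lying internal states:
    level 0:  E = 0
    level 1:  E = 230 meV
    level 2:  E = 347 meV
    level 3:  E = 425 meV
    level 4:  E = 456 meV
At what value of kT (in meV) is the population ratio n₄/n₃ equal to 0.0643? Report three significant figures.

n₄/n₃ = exp[−(E₄−E₃)/kT] = 0.0643.
⇒ (E₄−E₃)/kT = ln(1/0.0643) = ln(15.552) = 2.7442.
kT = 31 meV / 2.7442 = 11.3 meV.

11.3 meV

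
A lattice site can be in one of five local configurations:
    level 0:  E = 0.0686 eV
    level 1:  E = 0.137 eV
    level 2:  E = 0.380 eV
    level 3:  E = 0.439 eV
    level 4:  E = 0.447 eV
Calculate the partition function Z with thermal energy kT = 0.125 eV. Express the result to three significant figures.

Z = 1.02

Eᵢ/kT = 0.54880, 1.0960, 3.0400, 3.5120, 3.5760.
Z = Σ e^(−Eᵢ/kT) = e^(−0.54880) + e^(−1.0960) + e^(−3.0400) + e^(−3.5120) + e^(−3.5760) = 0.57764 + 0.33421 + 0.047835 + 0.029837 + 0.027987 = 1.0175.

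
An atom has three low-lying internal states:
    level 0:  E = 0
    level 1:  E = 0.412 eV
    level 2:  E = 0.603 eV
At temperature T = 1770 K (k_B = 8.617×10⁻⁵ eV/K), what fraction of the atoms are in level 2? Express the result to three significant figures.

k_BT = 8.617×10⁻⁵ × 1770 K = 0.15252 eV.
Eᵢ/kT = 0, 2.7013, 3.9536.
Z = Σ e^(−Eᵢ/kT) = e^(−0) + e^(−2.7013) + e^(−3.9536) = 1.0000 + 0.067118 + 0.019186 = 1.0863.
P₂ = e^(−E₂/kT) / Z = 0.019186/1.0863 = 0.0177.

0.0177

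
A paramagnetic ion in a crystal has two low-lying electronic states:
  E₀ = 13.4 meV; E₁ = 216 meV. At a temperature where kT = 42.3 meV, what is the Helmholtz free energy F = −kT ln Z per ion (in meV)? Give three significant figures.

Eᵢ/kT = 0.31678, 5.1064.
Z = Σ e^(−Eᵢ/kT) = e^(−0.31678) + e^(−5.1064) = 0.72849 + 0.0060579 = 0.73455.
F = −kT ln Z = −42.3 × ln(0.73455) = −42.3 × -0.30850 = 13.0 meV.

13.0 meV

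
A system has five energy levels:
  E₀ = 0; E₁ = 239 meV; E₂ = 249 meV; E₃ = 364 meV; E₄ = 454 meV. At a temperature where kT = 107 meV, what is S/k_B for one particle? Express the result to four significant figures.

0.7366

Eᵢ/kT = 0, 2.23364, 2.32710, 3.40187, 4.24299.
Z = Σ e^(−Eᵢ/kT) = e^(−0) + e^(−2.23364) + e^(−2.32710) + e^(−3.40187) + e^(−4.24299) = 1.00000 + 0.107138 + 0.0975783 + 0.0333109 + 0.0143646 = 1.25239.
⟨E⟩ = Σ EᵢPᵢ = 54.7351 meV.
S/k_B = ln Z + ⟨E⟩/kT = ln(1.25239) + 54.7351/107 = 0.225054 + 0.511543 = 0.7366.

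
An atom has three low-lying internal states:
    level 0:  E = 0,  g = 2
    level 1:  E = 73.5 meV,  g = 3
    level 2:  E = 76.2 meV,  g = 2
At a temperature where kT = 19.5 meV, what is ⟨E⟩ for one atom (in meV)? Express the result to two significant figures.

Eᵢ/kT = 0, 3.769, 3.908.
Z = Σ gᵢe^(−Eᵢ/kT) = 2·e^(−0) + 3·e^(−3.769) + 2·e^(−3.908) = 2.000 + 0.06923 + 0.04016 = 2.109.
⟨E⟩ = Σ Eᵢ gᵢe^(−Eᵢ/kT) / Z = (0·2.000 + 73.5·0.06923 + 76.2·0.04016) / 2.109 = 3.9 meV.

3.9 meV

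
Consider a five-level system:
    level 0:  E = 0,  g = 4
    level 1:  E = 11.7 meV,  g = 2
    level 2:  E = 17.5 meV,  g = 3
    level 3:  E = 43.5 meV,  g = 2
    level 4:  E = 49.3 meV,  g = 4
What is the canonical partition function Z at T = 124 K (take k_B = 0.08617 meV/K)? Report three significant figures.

k_BT = 0.08617 × 124 K = 10.685 meV.
Eᵢ/kT = 0, 1.0950, 1.6378, 4.0711, 4.6139.
Z = Σ gᵢe^(−Eᵢ/kT) = 4·e^(−0) + 2·e^(−1.0950) + 3·e^(−1.6378) + 2·e^(−4.0711) + 4·e^(−4.6139) = 4.0000 + 0.66908 + 0.58322 + 0.034117 + 0.039652 = 5.3261.

Z = 5.33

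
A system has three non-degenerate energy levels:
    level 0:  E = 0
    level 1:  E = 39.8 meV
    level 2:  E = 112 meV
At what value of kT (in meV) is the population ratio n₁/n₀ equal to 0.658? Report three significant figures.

n₁/n₀ = exp[−(E₁−E₀)/kT] = 0.658.
⇒ (E₁−E₀)/kT = ln(1/0.658) = ln(1.5198) = 0.41858.
kT = 39.8 meV / 0.41858 = 95.1 meV.

95.1 meV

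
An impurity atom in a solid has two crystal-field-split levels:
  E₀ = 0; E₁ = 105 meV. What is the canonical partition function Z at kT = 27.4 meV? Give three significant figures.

Z = 1.02

Eᵢ/kT = 0, 3.8321.
Z = Σ e^(−Eᵢ/kT) = e^(−0) + e^(−3.8321) = 1.0000 + 0.021664 = 1.0217.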